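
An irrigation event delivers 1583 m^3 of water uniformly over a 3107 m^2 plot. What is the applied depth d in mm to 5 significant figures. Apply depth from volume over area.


Approach: apply depth from volume over area, d = (V/A)*1000.
d = (1583 / 3107) * 1000 = 509.49 mm
Therefore the applied depth d = 509.49 mm.


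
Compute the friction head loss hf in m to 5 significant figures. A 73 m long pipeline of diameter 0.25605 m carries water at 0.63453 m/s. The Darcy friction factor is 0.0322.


Approach: apply the Darcy-Weisbach equation, hf = f*(L/D)*(v^2/(2g)).
hf = 0.0322 * (73/0.25605) * (0.63453^2 / (2*9.81))
hf = 0.18839 m
Therefore the friction head loss hf = 0.18839 m.


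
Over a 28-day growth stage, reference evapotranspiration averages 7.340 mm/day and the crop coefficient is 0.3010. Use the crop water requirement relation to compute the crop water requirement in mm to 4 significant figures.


Approach: apply the crop water requirement relation, CWR = ET0 * Kc * days.
CWR = 7.340 * 0.3010 * 28 = 61.86 mm
Therefore the crop water requirement = 61.86 mm.


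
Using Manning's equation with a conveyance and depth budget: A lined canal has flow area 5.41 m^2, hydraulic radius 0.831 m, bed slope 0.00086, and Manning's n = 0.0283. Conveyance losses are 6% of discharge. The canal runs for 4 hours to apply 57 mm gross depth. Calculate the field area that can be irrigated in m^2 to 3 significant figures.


Approach: apply Manning's equation with a conveyance and depth budget, Q = (1/n)*A*R^(2/3)*S^(1/2); Q_field = Q*(1-loss); Area = Q_field*t/(d/1000).
Step 1 — canal discharge (Manning's equation):
  Q = (1/0.0283) * 5.41 * 0.831^(2/3) * 0.00086^(1/2) = 4.9552 m^3/s
Step 2 — delivered flow: Q_field = 4.9552*(1 - 6/100) = 4.6579 m^3/s
Step 3 — volume delivered: V = 4.6579 * 4*3600 = 67074 m^3
Step 4 — area served: A = V / (depth/1000) = 67074 / 0.057 = 1180000 m^2
Therefore the field area that can be irrigated = 1180000 m^2.


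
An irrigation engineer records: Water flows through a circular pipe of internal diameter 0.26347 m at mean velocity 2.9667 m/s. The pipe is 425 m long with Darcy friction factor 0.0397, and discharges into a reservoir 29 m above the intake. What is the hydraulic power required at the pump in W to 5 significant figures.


Approach: apply continuity + Darcy-Weisbach + hydraulic power, Q = A*v; hf = f*(L/D)*(v^2/(2g)); H = static + hf; P = rho*g*Q*H.
Step 1 — flow rate (continuity, Q = A*v):
  A = pi*(0.26347/2)^2 = 0.05451955 m^2
  Q = 0.05451955 * 2.9667 = 0.1617431 m^3/s
Step 2 — friction head loss (Darcy-Weisbach):
  hf = 0.0397 * (425/0.26347) * (2.9667^2 / (2*9.81))
  hf = 28.72741 m
Step 3 — total head: H = 29 + 28.72741 = 57.72741 m
Step 4 — hydraulic power (P = rho*g*Q*H):
  P = 1000 * 9.81 * 0.1617431 * 57.72741 = 91596 W
Therefore the hydraulic power required at the pump = 91596 W.


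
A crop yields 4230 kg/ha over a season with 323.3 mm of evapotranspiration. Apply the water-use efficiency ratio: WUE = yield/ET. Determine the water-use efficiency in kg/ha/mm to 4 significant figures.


WUE = 4230 / 323.3 = 13.08 kg/ha/mm
Therefore the water-use efficiency = 13.08 kg/ha/mm.


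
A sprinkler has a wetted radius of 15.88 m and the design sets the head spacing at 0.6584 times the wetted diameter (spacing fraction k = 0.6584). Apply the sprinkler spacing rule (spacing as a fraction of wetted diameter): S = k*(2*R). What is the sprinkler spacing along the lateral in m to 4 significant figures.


S = 0.6584 * (2 * 15.88) = 20.91 m
Therefore the sprinkler spacing along the lateral = 20.91 m.


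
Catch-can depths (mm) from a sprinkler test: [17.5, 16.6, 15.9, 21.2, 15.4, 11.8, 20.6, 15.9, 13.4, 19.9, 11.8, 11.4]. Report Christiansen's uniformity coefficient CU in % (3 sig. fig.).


Approach: apply Christiansen's uniformity coefficient, CU = (1 - mean_abs_deviation/mean)*100.
mean = 15.950 mm
mean |d_i - mean| = 2.6750 mm
CU = (1 - 2.6750/15.950)*100 = 83.2 %
Therefore Christiansen's uniformity coefficient CU = 83.2 %.


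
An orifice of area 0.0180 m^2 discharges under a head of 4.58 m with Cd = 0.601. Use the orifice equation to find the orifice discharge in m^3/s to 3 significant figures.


Approach: apply the orifice equation, Q = Cd*A*sqrt(2*g*h).
Q = 0.601 * 0.0180 * sqrt(2*9.81*4.58) = 0.103 m^3/s
Therefore the orifice discharge = 0.103 m^3/s.


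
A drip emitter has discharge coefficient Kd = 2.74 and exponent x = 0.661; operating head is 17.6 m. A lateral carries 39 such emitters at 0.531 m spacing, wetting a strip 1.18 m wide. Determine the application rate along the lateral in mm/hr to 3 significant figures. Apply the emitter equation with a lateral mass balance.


Approach: apply the emitter equation with a lateral mass balance, q = Kd*h^x; Q = n*q; rate = Q/(n*spacing*width).
Step 1 — single emitter flow (q = Kd*h^x):
  q = 2.74 * 17.6^0.661 = 18.240 L/hr
Step 2 — total lateral flow: Q = 39 * 18.240 = 711.38 L/hr
Step 3 — wetted area: A = 39 * 0.531 * 1.18 = 24.437 m^2
Step 4 — application rate: Q/A = 711.38/24.437 = 29.1 mm/hr
Therefore the application rate along the lateral = 29.1 mm/hr.


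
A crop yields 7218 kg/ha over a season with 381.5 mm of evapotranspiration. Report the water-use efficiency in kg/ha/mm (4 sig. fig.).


Approach: apply the water-use efficiency ratio, WUE = yield/ET.
WUE = 7218 / 381.5 = 18.92 kg/ha/mm
Therefore the water-use efficiency = 18.92 kg/ha/mm.


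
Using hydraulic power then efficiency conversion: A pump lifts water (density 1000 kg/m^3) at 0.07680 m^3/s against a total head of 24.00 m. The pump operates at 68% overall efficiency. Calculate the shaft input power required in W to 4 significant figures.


Approach: apply hydraulic power then efficiency conversion, P = rho*g*Q*H; P_in = P/eta.
Step 1 — hydraulic power (P = rho*g*Q*H):
  P = 1000 * 9.81 * 0.07680 * 24.00 = 18081.8 W
Step 2 — input power: P_in = P/eta = 18081.8 / 0.68 = 26590 W
Therefore the shaft input power required = 26590 W.


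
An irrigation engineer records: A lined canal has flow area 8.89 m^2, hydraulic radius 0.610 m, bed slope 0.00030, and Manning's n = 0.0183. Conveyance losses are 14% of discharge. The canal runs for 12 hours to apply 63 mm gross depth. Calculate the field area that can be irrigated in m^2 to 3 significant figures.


Approach: apply Manning's equation with a conveyance and depth budget, Q = (1/n)*A*R^(2/3)*S^(1/2); Q_field = Q*(1-loss); Area = Q_field*t/(d/1000).
Step 1 — canal discharge (Manning's equation):
  Q = (1/0.0183) * 8.89 * 0.610^(2/3) * 0.00030^(1/2) = 6.0520 m^3/s
Step 2 — delivered flow: Q_field = 6.0520*(1 - 14/100) = 5.2047 m^3/s
Step 3 — volume delivered: V = 5.2047 * 12*3600 = 224840 m^3
Step 4 — area served: A = V / (depth/1000) = 224840 / 0.063 = 3570000 m^2
Therefore the field area that can be irrigated = 3570000 m^2.


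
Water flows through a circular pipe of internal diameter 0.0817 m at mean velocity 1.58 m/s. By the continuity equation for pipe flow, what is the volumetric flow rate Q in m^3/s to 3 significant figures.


Approach: apply the continuity equation for pipe flow, Q = A * v with A = pi*(D/2)^2.
A = pi*(0.0817/2)^2 = 0.0052424 m^2
Q = 0.0052424 * 1.58 = 0.00828 m^3/s
Therefore the volumetric flow rate Q = 0.00828 m^3/s.


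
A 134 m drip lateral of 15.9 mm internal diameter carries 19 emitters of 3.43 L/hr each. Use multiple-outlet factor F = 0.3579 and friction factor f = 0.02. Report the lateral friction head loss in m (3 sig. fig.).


Approach: apply Darcy-Weisbach with the multiple-outlet F-factor, Q = n*q/(3600*1000) m^3/s; v = Q/A; hf = F*f*(L/D)*(v^2/(2g)).
Q = 19*3.43/(3600*1000) = 1.8103e-05 m^3/s
A = pi*(15.9e-3/2)^2 = 1.9856e-04 m^2, so v = Q/A = 0.091172 m/s
hf = 0.3579*0.02*(134/0.0159)*(0.091172^2/(2*9.81)) = 0.0256 m
Therefore the lateral friction head loss = 0.0256 m.


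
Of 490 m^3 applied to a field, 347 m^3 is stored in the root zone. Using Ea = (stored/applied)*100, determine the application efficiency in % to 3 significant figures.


Ea = (347/490)*100 = 70.8 %
Therefore the application efficiency = 70.8 %.


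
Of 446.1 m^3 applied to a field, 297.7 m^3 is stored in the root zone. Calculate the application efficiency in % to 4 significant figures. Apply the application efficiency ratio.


Approach: apply the application efficiency ratio, Ea = (stored/applied)*100.
Ea = (297.7/446.1)*100 = 66.73 %
Therefore the application efficiency = 66.73 %.


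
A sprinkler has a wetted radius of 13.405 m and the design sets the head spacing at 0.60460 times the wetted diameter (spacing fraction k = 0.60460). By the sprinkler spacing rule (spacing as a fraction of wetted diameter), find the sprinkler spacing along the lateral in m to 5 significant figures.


Approach: apply the sprinkler spacing rule (spacing as a fraction of wetted diameter), S = k*(2*R).
S = 0.60460 * (2 * 13.405) = 16.209 m
Therefore the sprinkler spacing along the lateral = 16.209 m.


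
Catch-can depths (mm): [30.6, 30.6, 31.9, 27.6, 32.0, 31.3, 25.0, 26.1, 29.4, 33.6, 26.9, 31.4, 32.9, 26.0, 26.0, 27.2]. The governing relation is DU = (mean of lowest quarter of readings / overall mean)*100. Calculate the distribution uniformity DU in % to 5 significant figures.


sorted lowest 4 of 16: [25.0, 26.0, 26.0, 26.1] -> mean = 25.77500 mm
overall mean = 29.28125 mm
DU = (25.77500/29.28125)*100 = 88.026 %
Therefore the distribution uniformity DU = 88.026 %.


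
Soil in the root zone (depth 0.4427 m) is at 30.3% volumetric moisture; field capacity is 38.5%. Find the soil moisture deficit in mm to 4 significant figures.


Approach: apply the soil moisture deficit relation, SMD = (FC - theta)/100 * depth * 1000.
SMD = (38.5 - 30.3)/100 * 0.4427 * 1000 = 36.30 mm
Therefore the soil moisture deficit = 36.30 mm.


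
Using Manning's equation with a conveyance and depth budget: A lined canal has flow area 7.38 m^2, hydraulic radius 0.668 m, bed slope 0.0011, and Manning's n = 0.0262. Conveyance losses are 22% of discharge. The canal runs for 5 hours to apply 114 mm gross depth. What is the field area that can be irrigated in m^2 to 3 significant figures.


Approach: apply Manning's equation with a conveyance and depth budget, Q = (1/n)*A*R^(2/3)*S^(1/2); Q_field = Q*(1-loss); Area = Q_field*t/(d/1000).
Step 1 — canal discharge (Manning's equation):
  Q = (1/0.0262) * 7.38 * 0.668^(2/3) * 0.0011^(1/2) = 7.1390 m^3/s
Step 2 — delivered flow: Q_field = 7.1390*(1 - 22/100) = 5.5684 m^3/s
Step 3 — volume delivered: V = 5.5684 * 5*3600 = 100230 m^3
Step 4 — area served: A = V / (depth/1000) = 100230 / 0.114 = 879000 m^2
Therefore the field area that can be irrigated = 879000 m^2.


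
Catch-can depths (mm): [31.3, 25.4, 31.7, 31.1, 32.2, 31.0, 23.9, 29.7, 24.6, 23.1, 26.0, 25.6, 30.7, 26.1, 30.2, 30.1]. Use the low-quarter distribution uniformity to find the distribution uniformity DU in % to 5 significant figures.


Approach: apply the low-quarter distribution uniformity, DU = (mean of lowest quarter of readings / overall mean)*100.
sorted lowest 4 of 16: [23.1, 23.9, 24.6, 25.4] -> mean = 24.25000 mm
overall mean = 28.29375 mm
DU = (24.25000/28.29375)*100 = 85.708 %
Therefore the distribution uniformity DU = 85.708 %.


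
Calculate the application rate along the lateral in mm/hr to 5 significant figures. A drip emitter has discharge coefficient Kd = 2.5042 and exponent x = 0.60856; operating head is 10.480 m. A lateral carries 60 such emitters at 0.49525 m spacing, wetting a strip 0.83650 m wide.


Approach: apply the emitter equation with a lateral mass balance, q = Kd*h^x; Q = n*q; rate = Q/(n*spacing*width).
Step 1 — single emitter flow (q = Kd*h^x):
  q = 2.5042 * 10.480^0.60856 = 10.46213 L/hr
Step 2 — total lateral flow: Q = 60 * 10.46213 = 627.7277 L/hr
Step 3 — wetted area: A = 60 * 0.49525 * 0.83650 = 24.85660 m^2
Step 4 — application rate: Q/A = 627.7277/24.85660 = 25.254 mm/hr
Therefore the application rate along the lateral = 25.254 mm/hr.


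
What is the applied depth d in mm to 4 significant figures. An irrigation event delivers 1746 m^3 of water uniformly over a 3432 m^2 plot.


Approach: apply depth from volume over area, d = (V/A)*1000.
d = (1746 / 3432) * 1000 = 508.7 mm
Therefore the applied depth d = 508.7 mm.


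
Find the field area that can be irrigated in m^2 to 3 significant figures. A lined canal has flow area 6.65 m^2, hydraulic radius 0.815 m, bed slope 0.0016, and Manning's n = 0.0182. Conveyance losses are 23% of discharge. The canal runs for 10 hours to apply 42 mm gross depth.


Approach: apply Manning's equation with a conveyance and depth budget, Q = (1/n)*A*R^(2/3)*S^(1/2); Q_field = Q*(1-loss); Area = Q_field*t/(d/1000).
Step 1 — canal discharge (Manning's equation):
  Q = (1/0.0182) * 6.65 * 0.815^(2/3) * 0.0016^(1/2) = 12.752 m^3/s
Step 2 — delivered flow: Q_field = 12.752*(1 - 23/100) = 9.8191 m^3/s
Step 3 — volume delivered: V = 9.8191 * 10*3600 = 353490 m^3
Step 4 — area served: A = V / (depth/1000) = 353490 / 0.042 = 8420000 m^2
Therefore the field area that can be irrigated = 8420000 m^2.


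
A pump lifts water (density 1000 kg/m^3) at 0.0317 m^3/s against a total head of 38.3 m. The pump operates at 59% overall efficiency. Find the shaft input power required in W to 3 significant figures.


Approach: apply hydraulic power then efficiency conversion, P = rho*g*Q*H; P_in = P/eta.
Step 1 — hydraulic power (P = rho*g*Q*H):
  P = 1000 * 9.81 * 0.0317 * 38.3 = 11910 W
Step 2 — input power: P_in = P/eta = 11910 / 0.59 = 20200 W
Therefore the shaft input power required = 20200 W.


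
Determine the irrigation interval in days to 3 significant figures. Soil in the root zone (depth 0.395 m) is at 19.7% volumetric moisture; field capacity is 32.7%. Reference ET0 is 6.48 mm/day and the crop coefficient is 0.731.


Approach: apply soil-water budget scheduling, SMD = (FC-theta)/100*depth*1000; ETc = ET0*Kc; interval = SMD/ETc.
Step 1 — soil moisture deficit:
  SMD = (32.7 - 19.7)/100 * 0.395 * 1000 = 51.350 mm
Step 2 — daily crop ET (ETc = ET0*Kc):
  ETc = 6.48 * 0.731 = 4.7369 mm/day
Step 3 — irrigation interval (SMD/ETc):
  interval = 51.350 / 4.7369 = 10.8 days
Therefore the irrigation interval = 10.8 days.


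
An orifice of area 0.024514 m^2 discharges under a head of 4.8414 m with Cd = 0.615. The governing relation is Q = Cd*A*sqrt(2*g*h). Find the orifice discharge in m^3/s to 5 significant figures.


Q = 0.615 * 0.024514 * sqrt(2*9.81*4.8414) = 0.14693 m^3/s
Therefore the orifice discharge = 0.14693 m^3/s.


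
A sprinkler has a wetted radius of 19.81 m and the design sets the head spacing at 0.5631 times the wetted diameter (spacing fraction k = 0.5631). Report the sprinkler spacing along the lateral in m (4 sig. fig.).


Approach: apply the sprinkler spacing rule (spacing as a fraction of wetted diameter), S = k*(2*R).
S = 0.5631 * (2 * 19.81) = 22.31 m
Therefore the sprinkler spacing along the lateral = 22.31 m.


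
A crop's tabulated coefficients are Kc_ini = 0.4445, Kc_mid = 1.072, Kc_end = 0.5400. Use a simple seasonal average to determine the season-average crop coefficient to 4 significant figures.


Approach: apply a simple seasonal average, Kc_avg = (Kc_ini + Kc_mid + Kc_end)/3.
Kc_avg = (0.4445 + 1.072 + 0.5400)/3 = 0.6855
Therefore the season-average crop coefficient = 0.6855.


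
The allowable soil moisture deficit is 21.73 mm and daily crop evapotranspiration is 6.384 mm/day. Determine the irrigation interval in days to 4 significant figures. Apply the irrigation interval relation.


Approach: apply the irrigation interval relation, interval = SMD / ETc.
interval = 21.73 / 6.384 = 3.404 days
Therefore the irrigation interval = 3.404 days.


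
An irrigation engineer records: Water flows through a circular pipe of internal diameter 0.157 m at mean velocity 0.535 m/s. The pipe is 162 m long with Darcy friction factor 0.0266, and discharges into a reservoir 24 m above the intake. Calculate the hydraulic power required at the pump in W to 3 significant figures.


Approach: apply continuity + Darcy-Weisbach + hydraulic power, Q = A*v; hf = f*(L/D)*(v^2/(2g)); H = static + hf; P = rho*g*Q*H.
Step 1 — flow rate (continuity, Q = A*v):
  A = pi*(0.157/2)^2 = 0.019359 m^2
  Q = 0.019359 * 0.535 = 0.010357 m^3/s
Step 2 — friction head loss (Darcy-Weisbach):
  hf = 0.0266 * (162/0.157) * (0.535^2 / (2*9.81))
  hf = 0.40041 m
Step 3 — total head: H = 24 + 0.40041 = 24.400 m
Step 4 — hydraulic power (P = rho*g*Q*H):
  P = 1000 * 9.81 * 0.010357 * 24.400 = 2480 W
Therefore the hydraulic power required at the pump = 2480 W.


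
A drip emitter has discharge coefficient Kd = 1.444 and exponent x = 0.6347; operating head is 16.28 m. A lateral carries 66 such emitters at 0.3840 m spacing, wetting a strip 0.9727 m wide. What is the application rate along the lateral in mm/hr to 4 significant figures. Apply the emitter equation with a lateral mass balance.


Approach: apply the emitter equation with a lateral mass balance, q = Kd*h^x; Q = n*q; rate = Q/(n*spacing*width).
Step 1 — single emitter flow (q = Kd*h^x):
  q = 1.444 * 16.28^0.6347 = 8.48407 L/hr
Step 2 — total lateral flow: Q = 66 * 8.48407 = 559.949 L/hr
Step 3 — wetted area: A = 66 * 0.3840 * 0.9727 = 24.6521 m^2
Step 4 — application rate: Q/A = 559.949/24.6521 = 22.71 mm/hr
Therefore the application rate along the lateral = 22.71 mm/hr.


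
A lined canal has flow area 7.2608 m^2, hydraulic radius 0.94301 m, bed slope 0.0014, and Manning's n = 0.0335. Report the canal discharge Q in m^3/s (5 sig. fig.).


Approach: apply Manning's equation, Q = (1/n)*A*R^(2/3)*S^(1/2).
Q = (1/0.0335) * 7.2608 * 0.94301^(2/3) * 0.0014^(1/2) = 7.7986 m^3/s
Therefore the canal discharge Q = 7.7986 m^3/s.


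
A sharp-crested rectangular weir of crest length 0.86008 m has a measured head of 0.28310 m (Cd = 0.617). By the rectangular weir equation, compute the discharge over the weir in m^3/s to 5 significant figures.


Approach: apply the rectangular weir equation, Q = (2/3)*Cd*L*sqrt(2g)*H^1.5.
Q = (2/3)*0.617*0.86008*sqrt(2*9.81)*0.28310^1.5 = 0.23604 m^3/s
Therefore the discharge over the weir = 0.23604 m^3/s.


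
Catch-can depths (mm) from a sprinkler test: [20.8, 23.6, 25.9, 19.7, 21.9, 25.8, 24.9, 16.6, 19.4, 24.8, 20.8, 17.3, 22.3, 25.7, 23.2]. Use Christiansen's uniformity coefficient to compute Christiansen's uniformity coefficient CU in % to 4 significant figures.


Approach: apply Christiansen's uniformity coefficient, CU = (1 - mean_abs_deviation/mean)*100.
mean = 22.1800 mm
mean |d_i - mean| = 2.50133 mm
CU = (1 - 2.50133/22.1800)*100 = 88.72 %
Therefore Christiansen's uniformity coefficient CU = 88.72 %.


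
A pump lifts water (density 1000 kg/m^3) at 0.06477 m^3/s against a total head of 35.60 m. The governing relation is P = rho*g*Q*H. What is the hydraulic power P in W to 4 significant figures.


P = 1000 * 9.81 * 0.06477 * 35.60 = 22620 W
Therefore the hydraulic power P = 22620 W.


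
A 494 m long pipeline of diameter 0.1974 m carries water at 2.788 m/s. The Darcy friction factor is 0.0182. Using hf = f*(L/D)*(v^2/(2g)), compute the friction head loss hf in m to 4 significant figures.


hf = 0.0182 * (494/0.1974) * (2.788^2 / (2*9.81))
hf = 18.04 m
Therefore the friction head loss hf = 18.04 m.


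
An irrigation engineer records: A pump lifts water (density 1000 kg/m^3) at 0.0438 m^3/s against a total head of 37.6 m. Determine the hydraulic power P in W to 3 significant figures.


Approach: apply the hydraulic power relation, P = rho*g*Q*H.
P = 1000 * 9.81 * 0.0438 * 37.6 = 16200 W
Therefore the hydraulic power P = 16200 W.


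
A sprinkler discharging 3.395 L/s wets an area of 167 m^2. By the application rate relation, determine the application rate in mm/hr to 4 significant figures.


Approach: apply the application rate relation, rate = (Q/A)*3600.
rate = (3.395 / 167) * 3600 = 73.19 mm/hr
Therefore the application rate = 73.19 mm/hr.


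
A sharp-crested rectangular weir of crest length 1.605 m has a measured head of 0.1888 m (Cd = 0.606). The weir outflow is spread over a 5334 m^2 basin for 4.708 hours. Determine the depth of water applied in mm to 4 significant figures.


Approach: apply the rectangular weir equation with a volume-to-depth conversion, Q = (2/3)*Cd*L*sqrt(2g)*H^1.5; d = Q*t/A * 1000.
Step 1 — weir discharge:
  Q = (2/3)*0.606*1.605*sqrt(2*9.81)*0.1888^1.5 = 0.235618 m^3/s
Step 2 — volume: V = 0.235618 * 4.708*3600 = 3993.45 m^3
Step 3 — depth: d = V/A * 1000 = 3993.45/5334 * 1000 = 748.7 mm
Therefore the depth of water applied = 748.7 mm.


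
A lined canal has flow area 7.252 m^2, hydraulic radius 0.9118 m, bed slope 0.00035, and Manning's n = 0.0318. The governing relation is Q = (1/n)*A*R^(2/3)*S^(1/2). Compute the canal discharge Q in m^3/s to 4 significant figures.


Q = (1/0.0318) * 7.252 * 0.9118^(2/3) * 0.00035^(1/2) = 4.012 m^3/s
Therefore the canal discharge Q = 4.012 m^3/s.


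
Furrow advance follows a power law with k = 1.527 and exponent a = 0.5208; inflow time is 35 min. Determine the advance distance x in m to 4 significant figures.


Approach: apply the power-law advance function, x = k*t^a.
x = 1.527 * 35^0.5208 = 9.727 m
Therefore the advance distance x = 9.727 m.


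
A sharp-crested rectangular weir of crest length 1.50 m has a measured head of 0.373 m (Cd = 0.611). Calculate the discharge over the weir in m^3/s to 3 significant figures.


Approach: apply the rectangular weir equation, Q = (2/3)*Cd*L*sqrt(2g)*H^1.5.
Q = (2/3)*0.611*1.50*sqrt(2*9.81)*0.373^1.5 = 0.617 m^3/s
Therefore the discharge over the weir = 0.617 m^3/s.


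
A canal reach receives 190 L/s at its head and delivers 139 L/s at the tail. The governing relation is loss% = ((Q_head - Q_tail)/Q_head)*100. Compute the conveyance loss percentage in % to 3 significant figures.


loss = ((190 - 139)/190)*100 = 26.8 %
Therefore the conveyance loss percentage = 26.8 %.


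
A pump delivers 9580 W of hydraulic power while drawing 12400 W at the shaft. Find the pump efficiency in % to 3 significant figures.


Approach: apply the efficiency ratio, eta = (P_out/P_in)*100.
eta = (9580 / 12400) * 100 = 77.3 %
Therefore the pump efficiency = 77.3 %.


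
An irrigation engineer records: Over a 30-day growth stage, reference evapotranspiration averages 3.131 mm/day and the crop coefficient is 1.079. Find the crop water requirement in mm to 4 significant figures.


Approach: apply the crop water requirement relation, CWR = ET0 * Kc * days.
CWR = 3.131 * 1.079 * 30 = 101.4 mm
Therefore the crop water requirement = 101.4 mm.


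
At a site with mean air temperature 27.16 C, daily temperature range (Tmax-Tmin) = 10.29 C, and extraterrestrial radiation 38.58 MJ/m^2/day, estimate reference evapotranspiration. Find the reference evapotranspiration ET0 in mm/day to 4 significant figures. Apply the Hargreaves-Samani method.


Approach: apply the Hargreaves-Samani method, ET0 = 0.0023*(Tmean+17.8)*sqrt(Tmax-Tmin)*0.408*Ra.
ET0 = 0.0023*(27.16+17.8)*sqrt(10.29)*0.408*38.58 = 5.221 mm/day
Therefore the reference evapotranspiration ET0 = 5.221 mm/day.


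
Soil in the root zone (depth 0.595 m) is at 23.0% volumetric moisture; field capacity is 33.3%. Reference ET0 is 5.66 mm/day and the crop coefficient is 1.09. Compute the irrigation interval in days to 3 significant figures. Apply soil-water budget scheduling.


Approach: apply soil-water budget scheduling, SMD = (FC-theta)/100*depth*1000; ETc = ET0*Kc; interval = SMD/ETc.
Step 1 — soil moisture deficit:
  SMD = (33.3 - 23.0)/100 * 0.595 * 1000 = 61.285 mm
Step 2 — daily crop ET (ETc = ET0*Kc):
  ETc = 5.66 * 1.09 = 6.1694 mm/day
Step 3 — irrigation interval (SMD/ETc):
  interval = 61.285 / 6.1694 = 9.93 days
Therefore the irrigation interval = 9.93 days.


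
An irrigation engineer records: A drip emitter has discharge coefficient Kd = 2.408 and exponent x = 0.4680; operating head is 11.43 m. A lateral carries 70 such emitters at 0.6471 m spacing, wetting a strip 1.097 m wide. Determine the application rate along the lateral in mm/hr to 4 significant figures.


Approach: apply the emitter equation with a lateral mass balance, q = Kd*h^x; Q = n*q; rate = Q/(n*spacing*width).
Step 1 — single emitter flow (q = Kd*h^x):
  q = 2.408 * 11.43^0.4680 = 7.53047 L/hr
Step 2 — total lateral flow: Q = 70 * 7.53047 = 527.133 L/hr
Step 3 — wetted area: A = 70 * 0.6471 * 1.097 = 49.6908 m^2
Step 4 — application rate: Q/A = 527.133/49.6908 = 10.61 mm/hr
Therefore the application rate along the lateral = 10.61 mm/hr.


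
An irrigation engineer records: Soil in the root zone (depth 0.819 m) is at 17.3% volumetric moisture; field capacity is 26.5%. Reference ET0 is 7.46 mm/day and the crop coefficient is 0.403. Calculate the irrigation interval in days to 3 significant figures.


Approach: apply soil-water budget scheduling, SMD = (FC-theta)/100*depth*1000; ETc = ET0*Kc; interval = SMD/ETc.
Step 1 — soil moisture deficit:
  SMD = (26.5 - 17.3)/100 * 0.819 * 1000 = 75.348 mm
Step 2 — daily crop ET (ETc = ET0*Kc):
  ETc = 7.46 * 0.403 = 3.0064 mm/day
Step 3 — irrigation interval (SMD/ETc):
  interval = 75.348 / 3.0064 = 25.1 days
Therefore the irrigation interval = 25.1 days.


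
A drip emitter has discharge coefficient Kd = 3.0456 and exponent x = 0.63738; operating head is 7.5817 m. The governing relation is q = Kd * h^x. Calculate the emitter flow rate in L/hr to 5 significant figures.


q = 3.0456 * 7.5817^0.63738 = 11.077 L/hr
Therefore the emitter flow rate = 11.077 L/hr.


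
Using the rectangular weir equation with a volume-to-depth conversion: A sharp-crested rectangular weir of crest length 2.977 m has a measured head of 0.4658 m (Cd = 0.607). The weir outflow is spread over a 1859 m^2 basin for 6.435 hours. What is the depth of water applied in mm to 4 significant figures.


Approach: apply the rectangular weir equation with a volume-to-depth conversion, Q = (2/3)*Cd*L*sqrt(2g)*H^1.5; d = Q*t/A * 1000.
Step 1 — weir discharge:
  Q = (2/3)*0.607*2.977*sqrt(2*9.81)*0.4658^1.5 = 1.69639 m^3/s
Step 2 — volume: V = 1.69639 * 6.435*3600 = 39298.5 m^3
Step 3 — depth: d = V/A * 1000 = 39298.5/1859 * 1000 = 21140 mm
Therefore the depth of water applied = 21140 mm.


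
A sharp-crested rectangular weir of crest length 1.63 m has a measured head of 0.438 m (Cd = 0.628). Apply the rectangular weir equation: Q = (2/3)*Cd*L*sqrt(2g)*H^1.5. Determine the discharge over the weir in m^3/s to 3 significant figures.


Q = (2/3)*0.628*1.63*sqrt(2*9.81)*0.438^1.5 = 0.876 m^3/s
Therefore the discharge over the weir = 0.876 m^3/s.


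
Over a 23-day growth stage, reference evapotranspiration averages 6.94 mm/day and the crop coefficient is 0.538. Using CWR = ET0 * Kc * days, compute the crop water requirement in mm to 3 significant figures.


CWR = 6.94 * 0.538 * 23 = 85.9 mm
Therefore the crop water requirement = 85.9 mm.


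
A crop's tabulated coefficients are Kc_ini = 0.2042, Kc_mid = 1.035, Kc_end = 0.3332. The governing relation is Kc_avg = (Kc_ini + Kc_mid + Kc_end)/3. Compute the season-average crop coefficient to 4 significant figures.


Kc_avg = (0.2042 + 1.035 + 0.3332)/3 = 0.5241
Therefore the season-average crop coefficient = 0.5241.


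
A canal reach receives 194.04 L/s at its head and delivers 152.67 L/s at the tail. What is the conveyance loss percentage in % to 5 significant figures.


Approach: apply the conveyance loss ratio, loss% = ((Q_head - Q_tail)/Q_head)*100.
loss = ((194.04 - 152.67)/194.04)*100 = 21.320 %
Therefore the conveyance loss percentage = 21.320 %.


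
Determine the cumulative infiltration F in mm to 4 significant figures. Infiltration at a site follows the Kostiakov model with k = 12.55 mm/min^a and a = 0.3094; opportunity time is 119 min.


Approach: apply the Kostiakov infiltration equation, F = k*t^a.
F = 12.55 * 119^0.3094 = 55.06 mm
Therefore the cumulative infiltration F = 55.06 mm.


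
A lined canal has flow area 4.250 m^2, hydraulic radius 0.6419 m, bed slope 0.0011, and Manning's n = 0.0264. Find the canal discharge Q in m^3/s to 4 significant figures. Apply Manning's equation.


Approach: apply Manning's equation, Q = (1/n)*A*R^(2/3)*S^(1/2).
Q = (1/0.0264) * 4.250 * 0.6419^(2/3) * 0.0011^(1/2) = 3.973 m^3/s
Therefore the canal discharge Q = 3.973 m^3/s.


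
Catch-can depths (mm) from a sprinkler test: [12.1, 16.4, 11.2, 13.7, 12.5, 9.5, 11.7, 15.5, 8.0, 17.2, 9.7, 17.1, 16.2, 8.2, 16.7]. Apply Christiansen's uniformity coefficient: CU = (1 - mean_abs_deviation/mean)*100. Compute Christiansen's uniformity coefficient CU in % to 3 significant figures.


mean = 13.047 mm
mean |d_i - mean| = 2.8631 mm
CU = (1 - 2.8631/13.047)*100 = 78.1 %
Therefore Christiansen's uniformity coefficient CU = 78.1 %.


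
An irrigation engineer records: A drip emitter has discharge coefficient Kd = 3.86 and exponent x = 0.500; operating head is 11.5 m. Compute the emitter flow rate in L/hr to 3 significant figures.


Approach: apply the emitter characteristic equation, q = Kd * h^x.
q = 3.86 * 11.5^0.500 = 13.1 L/hr
Therefore the emitter flow rate = 13.1 L/hr.


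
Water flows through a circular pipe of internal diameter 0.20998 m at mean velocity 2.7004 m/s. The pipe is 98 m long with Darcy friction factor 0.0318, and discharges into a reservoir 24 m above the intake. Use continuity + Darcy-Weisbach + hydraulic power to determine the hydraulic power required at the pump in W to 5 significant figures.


Approach: apply continuity + Darcy-Weisbach + hydraulic power, Q = A*v; hf = f*(L/D)*(v^2/(2g)); H = static + hf; P = rho*g*Q*H.
Step 1 — flow rate (continuity, Q = A*v):
  A = pi*(0.20998/2)^2 = 0.03462946 m^2
  Q = 0.03462946 * 2.7004 = 0.09351340 m^3/s
Step 2 — friction head loss (Darcy-Weisbach):
  hf = 0.0318 * (98/0.20998) * (2.7004^2 / (2*9.81))
  hf = 5.516104 m
Step 3 — total head: H = 24 + 5.516104 = 29.51610 m
Step 4 — hydraulic power (P = rho*g*Q*H):
  P = 1000 * 9.81 * 0.09351340 * 29.51610 = 27077 W
Therefore the hydraulic power required at the pump = 27077 W.


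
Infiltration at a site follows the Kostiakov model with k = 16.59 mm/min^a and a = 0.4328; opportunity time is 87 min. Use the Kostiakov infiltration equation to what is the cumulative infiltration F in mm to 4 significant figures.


Approach: apply the Kostiakov infiltration equation, F = k*t^a.
F = 16.59 * 87^0.4328 = 114.6 mm
Therefore the cumulative infiltration F = 114.6 mm.


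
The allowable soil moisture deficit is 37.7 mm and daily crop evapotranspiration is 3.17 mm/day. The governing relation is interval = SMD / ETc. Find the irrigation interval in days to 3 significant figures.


interval = 37.7 / 3.17 = 11.9 days
Therefore the irrigation interval = 11.9 days.


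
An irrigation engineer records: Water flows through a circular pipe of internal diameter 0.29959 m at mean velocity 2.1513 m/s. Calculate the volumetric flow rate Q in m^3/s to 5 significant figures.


Approach: apply the continuity equation for pipe flow, Q = A * v with A = pi*(D/2)^2.
A = pi*(0.29959/2)^2 = 0.07049276 m^2
Q = 0.07049276 * 2.1513 = 0.15165 m^3/s
Therefore the volumetric flow rate Q = 0.15165 m^3/s.


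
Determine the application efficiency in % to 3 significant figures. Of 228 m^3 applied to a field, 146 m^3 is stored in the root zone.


Approach: apply the application efficiency ratio, Ea = (stored/applied)*100.
Ea = (146/228)*100 = 64.0 %
Therefore the application efficiency = 64.0 %.


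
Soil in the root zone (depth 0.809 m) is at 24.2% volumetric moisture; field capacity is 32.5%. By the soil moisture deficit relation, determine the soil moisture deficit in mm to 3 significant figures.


Approach: apply the soil moisture deficit relation, SMD = (FC - theta)/100 * depth * 1000.
SMD = (32.5 - 24.2)/100 * 0.809 * 1000 = 67.1 mm
Therefore the soil moisture deficit = 67.1 mm.


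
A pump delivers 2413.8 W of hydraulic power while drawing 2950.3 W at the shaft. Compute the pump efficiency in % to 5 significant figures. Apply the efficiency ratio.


Approach: apply the efficiency ratio, eta = (P_out/P_in)*100.
eta = (2413.8 / 2950.3) * 100 = 81.815 %
Therefore the pump efficiency = 81.815 %.


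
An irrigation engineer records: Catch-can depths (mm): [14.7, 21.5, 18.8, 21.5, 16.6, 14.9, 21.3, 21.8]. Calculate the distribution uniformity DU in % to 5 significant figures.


Approach: apply the low-quarter distribution uniformity, DU = (mean of lowest quarter of readings / overall mean)*100.
sorted lowest 2 of 8: [14.7, 14.9] -> mean = 14.80000 mm
overall mean = 18.88750 mm
DU = (14.80000/18.88750)*100 = 78.359 %
Therefore the distribution uniformity DU = 78.359 %.


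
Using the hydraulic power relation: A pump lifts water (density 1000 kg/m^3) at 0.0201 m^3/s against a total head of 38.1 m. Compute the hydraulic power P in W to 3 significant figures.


Approach: apply the hydraulic power relation, P = rho*g*Q*H.
P = 1000 * 9.81 * 0.0201 * 38.1 = 7510 W
Therefore the hydraulic power P = 7510 W.


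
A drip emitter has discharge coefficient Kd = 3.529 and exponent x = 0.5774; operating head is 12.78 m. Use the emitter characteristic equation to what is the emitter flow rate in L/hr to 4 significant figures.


Approach: apply the emitter characteristic equation, q = Kd * h^x.
q = 3.529 * 12.78^0.5774 = 15.37 L/hr
Therefore the emitter flow rate = 15.37 L/hr.


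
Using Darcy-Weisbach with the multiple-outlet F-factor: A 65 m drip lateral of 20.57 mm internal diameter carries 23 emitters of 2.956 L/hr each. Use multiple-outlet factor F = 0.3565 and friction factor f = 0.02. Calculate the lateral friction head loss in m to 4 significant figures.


Approach: apply Darcy-Weisbach with the multiple-outlet F-factor, Q = n*q/(3600*1000) m^3/s; v = Q/A; hf = F*f*(L/D)*(v^2/(2g)).
Q = 23*2.956/(3600*1000) = 1.88856e-05 m^3/s
A = pi*(20.57e-3/2)^2 = 3.32322e-04 m^2, so v = Q/A = 0.0568292 m/s
hf = 0.3565*0.02*(65/0.02057)*(0.0568292^2/(2*9.81)) = 0.003709 m
Therefore the lateral friction head loss = 0.003709 m.


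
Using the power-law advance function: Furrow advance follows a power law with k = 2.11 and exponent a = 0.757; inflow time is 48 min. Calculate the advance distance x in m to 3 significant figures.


Approach: apply the power-law advance function, x = k*t^a.
x = 2.11 * 48^0.757 = 39.5 m
Therefore the advance distance x = 39.5 m.


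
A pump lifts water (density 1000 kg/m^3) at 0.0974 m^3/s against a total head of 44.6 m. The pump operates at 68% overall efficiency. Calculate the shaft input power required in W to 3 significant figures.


Approach: apply hydraulic power then efficiency conversion, P = rho*g*Q*H; P_in = P/eta.
Step 1 — hydraulic power (P = rho*g*Q*H):
  P = 1000 * 9.81 * 0.0974 * 44.6 = 42615 W
Step 2 — input power: P_in = P/eta = 42615 / 0.68 = 62700 W
Therefore the shaft input power required = 62700 W.


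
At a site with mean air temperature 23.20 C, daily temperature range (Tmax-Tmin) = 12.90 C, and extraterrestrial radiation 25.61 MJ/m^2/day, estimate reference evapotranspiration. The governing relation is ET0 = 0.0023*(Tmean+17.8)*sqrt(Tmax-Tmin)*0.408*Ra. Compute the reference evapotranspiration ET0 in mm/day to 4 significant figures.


ET0 = 0.0023*(23.20+17.8)*sqrt(12.90)*0.408*25.61 = 3.539 mm/day
Therefore the reference evapotranspiration ET0 = 3.539 mm/day.


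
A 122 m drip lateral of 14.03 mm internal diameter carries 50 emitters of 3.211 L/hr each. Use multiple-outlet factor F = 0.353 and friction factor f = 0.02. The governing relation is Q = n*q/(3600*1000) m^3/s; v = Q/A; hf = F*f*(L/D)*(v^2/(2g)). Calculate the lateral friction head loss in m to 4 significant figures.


Q = 50*3.211/(3600*1000) = 4.45972e-05 m^3/s
A = pi*(14.03e-3/2)^2 = 1.54598e-04 m^2, so v = Q/A = 0.288471 m/s
hf = 0.353*0.02*(122/0.01403)*(0.288471^2/(2*9.81)) = 0.2604 m
Therefore the lateral friction head loss = 0.2604 m.


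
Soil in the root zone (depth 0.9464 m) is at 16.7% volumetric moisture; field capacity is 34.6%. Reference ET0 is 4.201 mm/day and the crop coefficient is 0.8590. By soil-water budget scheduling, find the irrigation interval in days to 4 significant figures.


Approach: apply soil-water budget scheduling, SMD = (FC-theta)/100*depth*1000; ETc = ET0*Kc; interval = SMD/ETc.
Step 1 — soil moisture deficit:
  SMD = (34.6 - 16.7)/100 * 0.9464 * 1000 = 169.406 mm
Step 2 — daily crop ET (ETc = ET0*Kc):
  ETc = 4.201 * 0.8590 = 3.60866 mm/day
Step 3 — irrigation interval (SMD/ETc):
  interval = 169.406 / 3.60866 = 46.94 days
Therefore the irrigation interval = 46.94 days.


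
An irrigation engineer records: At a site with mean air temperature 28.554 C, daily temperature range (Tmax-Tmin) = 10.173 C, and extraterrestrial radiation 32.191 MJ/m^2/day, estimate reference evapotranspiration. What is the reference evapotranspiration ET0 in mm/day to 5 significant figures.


Approach: apply the Hargreaves-Samani method, ET0 = 0.0023*(Tmean+17.8)*sqrt(Tmax-Tmin)*0.408*Ra.
ET0 = 0.0023*(28.554+17.8)*sqrt(10.173)*0.408*32.191 = 4.4662 mm/day
Therefore the reference evapotranspiration ET0 = 4.4662 mm/day.


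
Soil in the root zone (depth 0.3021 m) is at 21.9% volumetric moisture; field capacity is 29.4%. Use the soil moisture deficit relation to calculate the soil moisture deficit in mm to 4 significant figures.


Approach: apply the soil moisture deficit relation, SMD = (FC - theta)/100 * depth * 1000.
SMD = (29.4 - 21.9)/100 * 0.3021 * 1000 = 22.66 mm
Therefore the soil moisture deficit = 22.66 mm.


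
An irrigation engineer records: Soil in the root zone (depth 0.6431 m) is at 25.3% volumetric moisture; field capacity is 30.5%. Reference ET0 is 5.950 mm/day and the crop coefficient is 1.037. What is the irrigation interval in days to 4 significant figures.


Approach: apply soil-water budget scheduling, SMD = (FC-theta)/100*depth*1000; ETc = ET0*Kc; interval = SMD/ETc.
Step 1 — soil moisture deficit:
  SMD = (30.5 - 25.3)/100 * 0.6431 * 1000 = 33.4412 mm
Step 2 — daily crop ET (ETc = ET0*Kc):
  ETc = 5.950 * 1.037 = 6.17015 mm/day
Step 3 — irrigation interval (SMD/ETc):
  interval = 33.4412 / 6.17015 = 5.420 days
Therefore the irrigation interval = 5.420 days.


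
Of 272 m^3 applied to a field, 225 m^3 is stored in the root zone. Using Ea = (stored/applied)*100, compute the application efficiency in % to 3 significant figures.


Ea = (225/272)*100 = 82.7 %
Therefore the application efficiency = 82.7 %.


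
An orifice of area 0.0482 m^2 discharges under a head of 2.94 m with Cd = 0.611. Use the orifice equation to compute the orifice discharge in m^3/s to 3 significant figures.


Approach: apply the orifice equation, Q = Cd*A*sqrt(2*g*h).
Q = 0.611 * 0.0482 * sqrt(2*9.81*2.94) = 0.224 m^3/s
Therefore the orifice discharge = 0.224 m^3/s.


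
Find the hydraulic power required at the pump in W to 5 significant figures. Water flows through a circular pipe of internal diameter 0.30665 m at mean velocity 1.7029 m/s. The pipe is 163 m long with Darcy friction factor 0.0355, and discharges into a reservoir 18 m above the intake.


Approach: apply continuity + Darcy-Weisbach + hydraulic power, Q = A*v; hf = f*(L/D)*(v^2/(2g)); H = static + hf; P = rho*g*Q*H.
Step 1 — flow rate (continuity, Q = A*v):
  A = pi*(0.30665/2)^2 = 0.07385431 m^2
  Q = 0.07385431 * 1.7029 = 0.1257665 m^3/s
Step 2 — friction head loss (Darcy-Weisbach):
  hf = 0.0355 * (163/0.30665) * (1.7029^2 / (2*9.81))
  hf = 2.789024 m
Step 3 — total head: H = 18 + 2.789024 = 20.78902 m
Step 4 — hydraulic power (P = rho*g*Q*H):
  P = 1000 * 9.81 * 0.1257665 * 20.78902 = 25649 W
Therefore the hydraulic power required at the pump = 25649 W.


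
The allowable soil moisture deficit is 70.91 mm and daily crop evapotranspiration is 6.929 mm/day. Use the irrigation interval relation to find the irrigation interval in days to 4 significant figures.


Approach: apply the irrigation interval relation, interval = SMD / ETc.
interval = 70.91 / 6.929 = 10.23 days
Therefore the irrigation interval = 10.23 days.
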